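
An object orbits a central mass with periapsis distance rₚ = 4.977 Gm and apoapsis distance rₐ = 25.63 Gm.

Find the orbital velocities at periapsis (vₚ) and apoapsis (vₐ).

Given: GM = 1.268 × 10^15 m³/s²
rₚ = 4.977 Gm = 4.977 × 10^9 m
rₐ = 25.63 Gm = 2.563 × 10^10 m
GM = 1.268 × 10^15 m³/s²
a = (rₚ + rₐ)/2 = 1.53035 × 10^10 m
Vis-viva: v² = GM (2/r − 1/a)
vₚ² = 1.268 × 10^15 × (4.01849 × 10^-10 − 6.53445 × 10^-11) = 426687 m²/s²
vₚ = 653.213 m/s ≈ 653.2 m/s
vₐ² = 1.268 × 10^15 × (7.80336 × 10^-11 − 6.53445 × 10^-11) = 16089.7 m²/s²
vₐ = 126.845 m/s ≈ 126.8 m/s

Final answer: vₚ = 653.2 m/s, vₐ = 126.8 m/s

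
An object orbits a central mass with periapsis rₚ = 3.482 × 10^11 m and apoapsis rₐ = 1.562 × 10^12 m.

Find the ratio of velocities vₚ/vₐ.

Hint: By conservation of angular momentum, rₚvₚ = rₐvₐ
rₚ = 3.482 × 10^11 m
rₐ = 1.562 × 10^12 m
rₚvₚ = rₐvₐ  ⇒  vₚ/vₐ = rₐ/rₚ
vₚ/vₐ = (1.562 × 10^12) / (3.482 × 10^11) = 4.48593

Final answer: vₚ/vₐ = 4.486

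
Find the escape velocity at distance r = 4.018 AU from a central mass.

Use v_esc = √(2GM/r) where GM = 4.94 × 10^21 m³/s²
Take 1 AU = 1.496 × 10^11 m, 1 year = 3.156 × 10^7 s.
r = 4.018 AU = 6.01093 × 10^11 m
GM = 4.94 × 10^21 m³/s²
2GM/r = 2 × (4.94 × 10^21) / (6.01093 × 10^11) = 1.64367 × 10^10 m²/s²
v_esc = √(2GM/r) = 128206 m/s ≈ 27.05 AU/year

Final answer: 27.05 AU/year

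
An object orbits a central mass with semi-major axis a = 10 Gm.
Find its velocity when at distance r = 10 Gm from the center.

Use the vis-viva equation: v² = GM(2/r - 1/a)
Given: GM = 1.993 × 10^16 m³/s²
a = 10 Gm = 1 × 10^10 m
r = 10 Gm = 1 × 10^10 m
GM = 1.993 × 10^16 m³/s²
2/r − 1/a = 2 × 10^-10 − 1 × 10^-10 = 1 × 10^-10 m⁻¹
v² = GM (2/r − 1/a) = 1.993 × 10^6 m²/s²
v = 1411.74 m/s ≈ 1.412 km/s

Final answer: 1.412 km/s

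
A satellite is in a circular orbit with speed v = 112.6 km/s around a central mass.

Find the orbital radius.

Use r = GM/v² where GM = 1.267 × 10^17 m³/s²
v = 112.6 km/s = 112600 m/s
GM = 1.267 × 10^17 m³/s²
v² = 1.26788 × 10^10 m²/s²
r = GM/v² = (1.267 × 10^17) / (1.26788 × 10^10) = 9.99309 × 10^6 m ≈ 9.993 Mm

Final answer: 9.993 Mm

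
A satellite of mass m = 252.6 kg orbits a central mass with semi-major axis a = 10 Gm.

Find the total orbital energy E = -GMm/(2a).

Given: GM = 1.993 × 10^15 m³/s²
a = 10 Gm = 1 × 10^10 m
GM = 1.993 × 10^15 m³/s²
2a = 2 × 10^10 m
GMm = 1.993 × 10^15 × 252.6 = 5.03432 × 10^17 m³·kg/s²
E = −GMm/(2a) = -2.51716 × 10^7 J ≈ -25.17 MJ

Final answer: -25.17 MJ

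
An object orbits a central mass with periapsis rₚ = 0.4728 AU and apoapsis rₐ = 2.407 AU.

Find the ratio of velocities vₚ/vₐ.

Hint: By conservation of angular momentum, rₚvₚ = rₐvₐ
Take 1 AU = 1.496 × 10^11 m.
rₚ = 0.4728 AU = 7.07309 × 10^10 m
rₐ = 2.407 AU = 3.60087 × 10^11 m
rₚvₚ = rₐvₐ  ⇒  vₚ/vₐ = rₐ/rₚ
vₚ/vₐ = (3.60087 × 10^11) / (7.07309 × 10^10) = 5.09095

Final answer: vₚ/vₐ = 5.091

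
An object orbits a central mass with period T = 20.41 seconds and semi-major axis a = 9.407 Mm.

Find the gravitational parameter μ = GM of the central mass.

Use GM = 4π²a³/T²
T = 20.41 seconds
a = 9.407 Mm = 9.407 × 10^6 m
a³ = 8.32441 × 10^20 m³
T² = 416.568 s²
GM = 4π² × (8.32441 × 10^20) / 416.568 = 7.88909 × 10^19 m³/s²
GM ≈ 7.889 × 10^19 m³/s²

Final answer: GM = 7.889 × 10^19 m³/s²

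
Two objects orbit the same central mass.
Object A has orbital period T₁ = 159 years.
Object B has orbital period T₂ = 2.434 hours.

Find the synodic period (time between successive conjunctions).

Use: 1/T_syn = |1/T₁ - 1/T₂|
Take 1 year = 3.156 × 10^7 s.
T₁ = 159 years = 5.01804 × 10^9 s
T₂ = 2.434 hours = 8762.4 s
1/T₁ = 1.99281 × 10^-10 s⁻¹
1/T₂ = 0.000114124 s⁻¹
|1/T₁ − 1/T₂| = 0.000114124 s⁻¹
T_syn = 1 / |1/T₁ − 1/T₂| = 8762.42 s ≈ 2.434 hours

Final answer: T_syn = 2.434 hours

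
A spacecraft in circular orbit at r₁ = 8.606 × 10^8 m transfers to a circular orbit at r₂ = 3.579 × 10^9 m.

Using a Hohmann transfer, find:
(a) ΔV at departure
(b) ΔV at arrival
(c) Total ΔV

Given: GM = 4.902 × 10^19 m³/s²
r₁ = 8.606 × 10^8 m
r₂ = 3.579 × 10^9 m
GM = 4.902 × 10^19 m³/s²
Transfer ellipse: a_t = (r₁ + r₂)/2 = 2.2198 × 10^9 m
Circular speed at r₁: v₁ = √(GM/r₁) = 238663 m/s
Transfer speed at r₁ (periapsis): v₁ₜ = √(GM(2/r₁ − 1/a_t)) = 303047 m/s
(a) ΔV₁ = v₁ₜ − v₁ = 64383.5 m/s ≈ 64.38 km/s
Circular speed at r₂: v₂ = √(GM/r₂) = 117032 m/s
Transfer speed at r₂ (apoapsis): v₂ₜ = √(GM(2/r₂ − 1/a_t)) = 72870.1 m/s
(b) ΔV₂ = v₂ − v₂ₜ = 44162.2 m/s ≈ 44.16 km/s
(c) ΔV_total = ΔV₁ + ΔV₂ = 108546 m/s ≈ 108.5 km/s

Final answer:
(a) ΔV₁ = 64.38 km/s
(b) ΔV₂ = 44.16 km/s
(c) ΔV_total = 108.5 km/s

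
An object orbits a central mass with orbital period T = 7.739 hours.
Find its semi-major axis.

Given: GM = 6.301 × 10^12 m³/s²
T = 7.739 hours = 27860.4 s
GM = 6.301 × 10^12 m³/s²
Kepler's third law: a³ = GM T² / (4π²)
T² = 7.76202 × 10^8 s²
a³ = (6.301 × 10^12) × (7.76202 × 10^8) / (4π²) = 1.23887 × 10^20 m³
a = (a³)^(1/3) = 4.98511 × 10^6 m ≈ 4.985 Mm

Final answer: 4.985 Mm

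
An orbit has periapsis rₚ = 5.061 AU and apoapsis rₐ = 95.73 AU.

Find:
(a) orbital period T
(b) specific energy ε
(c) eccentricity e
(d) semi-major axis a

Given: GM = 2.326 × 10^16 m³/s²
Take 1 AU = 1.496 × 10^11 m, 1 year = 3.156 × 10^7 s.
rₚ = 5.061 AU = 7.57126 × 10^11 m
rₐ = 95.73 AU = 1.43212 × 10^13 m
GM = 2.326 × 10^16 m³/s²
a = (rₚ + rₐ)/2 = 7.53917 × 10^12 m
e = (rₐ − rₚ)/(rₐ + rₚ) = (1.35641 × 10^13) / (1.50783 × 10^13) = 0.899574
(a) a³ = 4.28519 × 10^38 m³;  T = 2π √(a³/GM) = 2π × 1.35731 × 10^11 s = 8.52825 × 10^11 s ≈ 2.702 × 10^4 years
(b) 2a = 1.50783 × 10^13 m;  ε = −GM/(2a) = -1542.61 J/kg ≈ -1.543 kJ/kg
(c) e = 0.899574 ≈ 0.8996
(d) a = 7.53917 × 10^12 m ≈ 50.4 AU

Final answer:
(a) orbital period T = 2.702 × 10^4 years
(b) specific energy ε = -1.543 kJ/kg
(c) eccentricity e = 0.8996
(d) semi-major axis a = 50.4 AU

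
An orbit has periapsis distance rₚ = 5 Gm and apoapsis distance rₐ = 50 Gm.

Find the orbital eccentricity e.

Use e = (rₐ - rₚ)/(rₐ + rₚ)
rₚ = 5 Gm = 5 × 10^9 m
rₐ = 50 Gm = 5 × 10^10 m
rₐ − rₚ = 4.5 × 10^10 m
rₐ + rₚ = 5.5 × 10^10 m
e = (rₐ − rₚ)/(rₐ + rₚ) = 0.818182

Final answer: e = 0.8182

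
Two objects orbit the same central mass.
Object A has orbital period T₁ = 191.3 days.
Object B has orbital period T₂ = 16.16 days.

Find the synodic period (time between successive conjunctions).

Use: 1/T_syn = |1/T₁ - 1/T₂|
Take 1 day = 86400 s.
T₁ = 191.3 days = 1.65283 × 10^7 s
T₂ = 16.16 days = 1.39622 × 10^6 s
1/T₁ = 6.05022 × 10^-8 s⁻¹
1/T₂ = 7.16217 × 10^-7 s⁻¹
|1/T₁ − 1/T₂| = 6.55715 × 10^-7 s⁻¹
T_syn = 1 / |1/T₁ − 1/T₂| = 1.52505 × 10^6 s ≈ 17.65 days

Final answer: T_syn = 17.65 days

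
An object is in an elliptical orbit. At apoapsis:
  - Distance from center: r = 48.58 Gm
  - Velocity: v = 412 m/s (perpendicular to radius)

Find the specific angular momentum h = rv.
r = 48.58 Gm = 4.858 × 10^10 m
v = 412 m/s
h = rv = 4.858 × 10^10 × 412 = 2.0015 × 10^13 m²/s ≈ 2.001 × 10^13 m²/s

Final answer: h = 2.001 × 10^13 m²/s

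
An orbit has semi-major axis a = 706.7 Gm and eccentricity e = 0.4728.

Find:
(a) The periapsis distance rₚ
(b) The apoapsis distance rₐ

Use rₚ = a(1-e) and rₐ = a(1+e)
a = 706.7 Gm = 7.067 × 10^11 m
e = 0.4728:  1 − e = 0.5272,  1 + e = 1.4728
(a) rₚ = a(1 − e) = 7.067 × 10^11 m × 0.5272 = 3.72572 × 10^11 m ≈ 372.6 Gm
(b) rₐ = a(1 + e) = 7.067 × 10^11 m × 1.4728 = 1.04083 × 10^12 m ≈ 1.041 Tm

Final answer:
(a) rₚ = 372.6 Gm
(b) rₐ = 1.041 Tm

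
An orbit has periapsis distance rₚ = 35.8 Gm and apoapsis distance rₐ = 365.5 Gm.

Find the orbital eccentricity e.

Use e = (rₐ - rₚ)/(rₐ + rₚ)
rₚ = 35.8 Gm = 3.58 × 10^10 m
rₐ = 365.5 Gm = 3.655 × 10^11 m
rₐ − rₚ = 3.297 × 10^11 m
rₐ + rₚ = 4.013 × 10^11 m
e = (rₐ − rₚ)/(rₐ + rₚ) = 0.82158

Final answer: e = 0.8216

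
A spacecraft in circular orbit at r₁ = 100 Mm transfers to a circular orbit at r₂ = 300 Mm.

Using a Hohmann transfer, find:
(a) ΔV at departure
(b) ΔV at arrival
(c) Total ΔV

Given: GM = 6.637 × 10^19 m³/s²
r₁ = 100 Mm = 1 × 10^8 m
r₂ = 300 Mm = 3 × 10^8 m
GM = 6.637 × 10^19 m³/s²
Transfer ellipse: a_t = (r₁ + r₂)/2 = 2 × 10^8 m
Circular speed at r₁: v₁ = √(GM/r₁) = 814678 m/s
Transfer speed at r₁ (periapsis): v₁ₜ = √(GM(2/r₁ − 1/a_t)) = 997773 m/s
(a) ΔV₁ = v₁ₜ − v₁ = 183095 m/s ≈ 183.1 km/s
Circular speed at r₂: v₂ = √(GM/r₂) = 470354 m/s
Transfer speed at r₂ (apoapsis): v₂ₜ = √(GM(2/r₂ − 1/a_t)) = 332591 m/s
(b) ΔV₂ = v₂ − v₂ₜ = 137764 m/s ≈ 137.8 km/s
(c) ΔV_total = ΔV₁ + ΔV₂ = 320858 m/s ≈ 320.9 km/s

Final answer:
(a) ΔV₁ = 183.1 km/s
(b) ΔV₂ = 137.8 km/s
(c) ΔV_total = 320.9 km/s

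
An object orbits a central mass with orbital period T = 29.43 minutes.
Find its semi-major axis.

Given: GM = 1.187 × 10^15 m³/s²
T = 29.43 minutes = 1765.8 s
GM = 1.187 × 10^15 m³/s²
Kepler's third law: a³ = GM T² / (4π²)
T² = 3.11805 × 10^6 s²
a³ = (1.187 × 10^15) × (3.11805 × 10^6) / (4π²) = 9.37506 × 10^19 m³
a = (a³)^(1/3) = 4.54281 × 10^6 m ≈ 4.543 Mm

Final answer: 4.543 Mm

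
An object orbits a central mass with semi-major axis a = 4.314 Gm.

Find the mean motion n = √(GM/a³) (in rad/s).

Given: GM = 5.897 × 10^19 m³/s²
a = 4.314 Gm = 4.314 × 10^9 m
GM = 5.897 × 10^19 m³/s²
a³ = 8.02861 × 10^28 m³
GM/a³ = (5.897 × 10^19) / (8.02861 × 10^28) = 7.34498 × 10^-10 s⁻²
n = √(GM/a³) = 2.71016 × 10^-5 rad/s ≈ 2.71 × 10^-5 rad/s

Final answer: n = 2.71 × 10^-5 rad/s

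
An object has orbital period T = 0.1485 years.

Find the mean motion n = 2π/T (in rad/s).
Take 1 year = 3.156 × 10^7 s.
T = 0.1485 years = 4.68666 × 10^6 s
n = 2π / (4.68666 × 10^6 s) = 1.34065 × 10^-6 rad/s ≈ 1.341 × 10^-6 rad/s

Final answer: n = 1.341 × 10^-6 rad/s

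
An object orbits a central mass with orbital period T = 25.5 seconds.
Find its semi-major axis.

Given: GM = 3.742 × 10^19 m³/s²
T = 25.5 seconds
GM = 3.742 × 10^19 m³/s²
Kepler's third law: a³ = GM T² / (4π²)
T² = 650.25 s²
a³ = (3.742 × 10^19) × 650.25 / (4π²) = 6.16346 × 10^20 m³
a = (a³)^(1/3) = 8.51023 × 10^6 m ≈ 8.51 Mm

Final answer: 8.51 Mm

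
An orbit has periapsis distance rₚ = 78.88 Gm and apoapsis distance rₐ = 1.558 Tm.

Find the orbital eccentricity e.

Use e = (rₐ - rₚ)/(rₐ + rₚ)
rₚ = 78.88 Gm = 7.888 × 10^10 m
rₐ = 1.558 Tm = 1.558 × 10^12 m
rₐ − rₚ = 1.47912 × 10^12 m
rₐ + rₚ = 1.63688 × 10^12 m
e = (rₐ − rₚ)/(rₐ + rₚ) = 0.903622

Final answer: e = 0.9036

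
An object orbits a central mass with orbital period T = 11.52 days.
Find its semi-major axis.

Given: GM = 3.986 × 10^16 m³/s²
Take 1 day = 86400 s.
T = 11.52 days = 995328 s
GM = 3.986 × 10^16 m³/s²
Kepler's third law: a³ = GM T² / (4π²)
T² = 9.90678 × 10^11 s²
a³ = (3.986 × 10^16) × (9.90678 × 10^11) / (4π²) = 1.00025 × 10^27 m³
a = (a³)^(1/3) = 1.00008 × 10^9 m ≈ 1 Gm

Final answer: 1 Gm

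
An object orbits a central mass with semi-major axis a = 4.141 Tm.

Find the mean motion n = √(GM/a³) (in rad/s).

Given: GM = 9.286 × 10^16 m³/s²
a = 4.141 Tm = 4.141 × 10^12 m
GM = 9.286 × 10^16 m³/s²
a³ = 7.10094 × 10^37 m³
GM/a³ = (9.286 × 10^16) / (7.10094 × 10^37) = 1.30771 × 10^-21 s⁻²
n = √(GM/a³) = 3.61623 × 10^-11 rad/s ≈ 3.616 × 10^-11 rad/s

Final answer: n = 3.616 × 10^-11 rad/s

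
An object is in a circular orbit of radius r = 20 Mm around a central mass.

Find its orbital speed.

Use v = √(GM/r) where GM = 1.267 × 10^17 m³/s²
r = 20 Mm = 2 × 10^7 m
GM = 1.267 × 10^17 m³/s²
GM/r = (1.267 × 10^17) / (2 × 10^7) = 6.335 × 10^9 m²/s²
v = √(GM/r) = 79592.7 m/s ≈ 79.59 km/s

Final answer: 79.59 km/s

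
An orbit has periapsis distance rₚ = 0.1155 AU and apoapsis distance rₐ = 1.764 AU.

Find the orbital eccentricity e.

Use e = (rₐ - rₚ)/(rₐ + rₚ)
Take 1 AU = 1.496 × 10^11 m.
rₚ = 0.1155 AU = 1.72788 × 10^10 m
rₐ = 1.764 AU = 2.63894 × 10^11 m
rₐ − rₚ = 2.46616 × 10^11 m
rₐ + rₚ = 2.81173 × 10^11 m
e = (rₐ − rₚ)/(rₐ + rₚ) = 0.877095

Final answer: e = 0.8771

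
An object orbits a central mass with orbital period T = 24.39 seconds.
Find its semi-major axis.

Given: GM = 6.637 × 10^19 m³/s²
T = 24.39 seconds
GM = 6.637 × 10^19 m³/s²
Kepler's third law: a³ = GM T² / (4π²)
T² = 594.872 s²
a³ = (6.637 × 10^19) × 594.872 / (4π²) = 1.00008 × 10^21 m³
a = (a³)^(1/3) = 1.00003 × 10^7 m ≈ 10 Mm

Final answer: 10 Mm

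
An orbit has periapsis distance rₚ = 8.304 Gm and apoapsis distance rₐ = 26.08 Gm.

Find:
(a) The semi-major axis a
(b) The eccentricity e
rₚ = 8.304 Gm = 8.304 × 10^9 m
rₐ = 26.08 Gm = 2.608 × 10^10 m
(a) a = (rₚ + rₐ)/2 = 1.7192 × 10^10 m ≈ 17.19 Gm
(b) e = (rₐ − rₚ)/(rₐ + rₚ) = (1.7776 × 10^10) / (3.4384 × 10^10) = 0.516985

Final answer:
(a) a = 17.19 Gm
(b) e = 0.517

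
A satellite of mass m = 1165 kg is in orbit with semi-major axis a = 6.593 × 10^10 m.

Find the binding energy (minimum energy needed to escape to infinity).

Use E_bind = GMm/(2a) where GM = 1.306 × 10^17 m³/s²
a = 6.593 × 10^10 m
GM = 1.306 × 10^17 m³/s²
m = 1165 kg
GMm = 1.306 × 10^17 × 1165 = 1.52149 × 10^20 m³·kg/s²
2a = 1.3186 × 10^11 m
E_bind = GMm/(2a) = 1.15387 × 10^9 J ≈ 1.154 GJ

Final answer: 1.154 GJ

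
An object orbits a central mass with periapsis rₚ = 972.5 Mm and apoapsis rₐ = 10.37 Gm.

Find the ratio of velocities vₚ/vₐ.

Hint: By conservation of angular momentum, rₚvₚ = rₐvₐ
rₚ = 972.5 Mm = 9.725 × 10^8 m
rₐ = 10.37 Gm = 1.037 × 10^10 m
rₚvₚ = rₐvₐ  ⇒  vₚ/vₐ = rₐ/rₚ
vₚ/vₐ = (1.037 × 10^10) / (9.725 × 10^8) = 10.6632

Final answer: vₚ/vₐ = 10.66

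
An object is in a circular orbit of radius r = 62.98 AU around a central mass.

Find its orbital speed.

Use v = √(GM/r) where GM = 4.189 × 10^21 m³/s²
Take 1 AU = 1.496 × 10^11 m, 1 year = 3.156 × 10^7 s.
r = 62.98 AU = 9.42181 × 10^12 m
GM = 4.189 × 10^21 m³/s²
GM/r = (4.189 × 10^21) / (9.42181 × 10^12) = 4.44607 × 10^8 m²/s²
v = √(GM/r) = 21085.7 m/s ≈ 4.448 AU/year

Final answer: 4.448 AU/year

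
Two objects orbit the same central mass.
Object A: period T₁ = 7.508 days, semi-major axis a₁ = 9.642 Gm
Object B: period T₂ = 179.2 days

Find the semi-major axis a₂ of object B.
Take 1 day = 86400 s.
T₁ = 7.508 days = 648691 s
T₂ = 179.2 days = 1.54829 × 10^7 s
a₁ = 9.642 Gm = 9.642 × 10^9 m
Kepler's third law: (T₂/T₁)² = (a₂/a₁)³  ⇒  a₂ = a₁ (T₂/T₁)^(2/3)
T₂/T₁ = 23.8679
(T₂/T₁)^(2/3) = 8.28977
a₂ = 9.642 × 10^9 m × 8.28977 = 7.993 × 10^10 m ≈ 79.93 Gm

Final answer: a₂ = 79.93 Gm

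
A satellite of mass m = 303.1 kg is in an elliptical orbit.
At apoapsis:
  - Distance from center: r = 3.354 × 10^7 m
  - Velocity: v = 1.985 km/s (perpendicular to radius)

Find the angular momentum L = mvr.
r = 3.354 × 10^7 m
v = 1.985 km/s = 1985 m/s
vr = 1985 × 3.354 × 10^7 = 6.65769 × 10^10 m²/s
L = m × vr = 303.1 × 6.65769 × 10^10 = 2.01795 × 10^13 kg·m²/s ≈ 2.018 × 10^13 kg·m²/s

Final answer: L = 2.018 × 10^13 kg·m²/s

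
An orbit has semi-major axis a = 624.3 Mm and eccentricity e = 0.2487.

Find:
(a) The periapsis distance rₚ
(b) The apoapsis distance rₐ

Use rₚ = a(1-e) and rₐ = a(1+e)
a = 624.3 Mm = 6.243 × 10^8 m
e = 0.2487:  1 − e = 0.7513,  1 + e = 1.2487
(a) rₚ = a(1 − e) = 6.243 × 10^8 m × 0.7513 = 4.69037 × 10^8 m ≈ 469 Mm
(b) rₐ = a(1 + e) = 6.243 × 10^8 m × 1.2487 = 7.79563 × 10^8 m ≈ 779.6 Mm

Final answer:
(a) rₚ = 469 Mm
(b) rₐ = 779.6 Mm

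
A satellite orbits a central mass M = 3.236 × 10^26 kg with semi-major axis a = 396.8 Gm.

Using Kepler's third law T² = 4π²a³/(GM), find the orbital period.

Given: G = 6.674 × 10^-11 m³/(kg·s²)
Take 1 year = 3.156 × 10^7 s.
M = 3.236 × 10^26 kg
GM = G × M = 6.674 × 10^-11 × 3.236 × 10^26 = 2.15971 × 10^16 m³/s²
a = 396.8 Gm = 3.968 × 10^11 m
a³ = 6.24763 × 10^34 m³
T = 2π √(a³/GM) = 2π √((6.24763 × 10^34) / (2.15971 × 10^16)) = 2π × 1.70083 × 10^9 s
T = 1.06866 × 10^10 s ≈ 338.6 years

Final answer: 338.6 years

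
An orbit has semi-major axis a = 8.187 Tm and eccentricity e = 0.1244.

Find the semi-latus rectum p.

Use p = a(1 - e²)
a = 8.187 Tm = 8.187 × 10^12 m
e = 0.1244,  e² = 0.0154754,  1 − e² = 0.984525
p = a(1 − e²) = 8.187 × 10^12 m × 0.984525 = 8.0603 × 10^12 m ≈ 8.06 Tm

Final answer: p = 8.06 Tm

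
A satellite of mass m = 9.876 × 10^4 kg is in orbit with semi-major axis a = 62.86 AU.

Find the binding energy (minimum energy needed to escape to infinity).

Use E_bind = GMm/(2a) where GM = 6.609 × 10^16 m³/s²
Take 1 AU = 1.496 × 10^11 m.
a = 62.86 AU = 9.40386 × 10^12 m
GM = 6.609 × 10^16 m³/s²
m = 9.876 × 10^4 kg
GMm = 6.609 × 10^16 × 98760 = 6.52705 × 10^21 m³·kg/s²
2a = 1.88077 × 10^13 m
E_bind = GMm/(2a) = 3.47041 × 10^8 J ≈ 347 MJ

Final answer: 347 MJ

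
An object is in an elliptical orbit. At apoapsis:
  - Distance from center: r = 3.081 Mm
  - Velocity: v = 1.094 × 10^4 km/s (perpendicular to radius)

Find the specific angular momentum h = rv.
r = 3.081 Mm = 3.081 × 10^6 m
v = 1.094 × 10^4 km/s = 1.094 × 10^7 m/s
h = rv = 3.081 × 10^6 × 1.094 × 10^7 = 3.37061 × 10^13 m²/s ≈ 3.371 × 10^13 m²/s

Final answer: h = 3.371 × 10^13 m²/s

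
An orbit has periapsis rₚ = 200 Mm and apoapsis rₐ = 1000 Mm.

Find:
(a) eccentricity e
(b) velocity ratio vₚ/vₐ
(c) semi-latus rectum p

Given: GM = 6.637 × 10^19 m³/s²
rₚ = 200 Mm = 2 × 10^8 m
rₐ = 1000 Mm = 1 × 10^9 m
GM = 6.637 × 10^19 m³/s²
a = (rₚ + rₐ)/2 = 6 × 10^8 m
e = (rₐ − rₚ)/(rₐ + rₚ) = (8 × 10^8) / (1.2 × 10^9) = 0.666667
(a) e = 0.666667 ≈ 0.6667
(b) vₚ/vₐ = rₐ/rₚ (angular momentum) = (1 × 10^9) / (2 × 10^8) = 5 ≈ 5
(c) 1 − e² = 0.555556;  p = a(1 − e²) = 6 × 10^8 × 0.555556 = 3.33333 × 10^8 m ≈ 333.3 Mm

Final answer:
(a) eccentricity e = 0.6667
(b) velocity ratio vₚ/vₐ = 5
(c) semi-latus rectum p = 333.3 Mm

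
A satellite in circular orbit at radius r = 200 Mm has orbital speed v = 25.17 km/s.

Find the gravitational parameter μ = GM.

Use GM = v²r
r = 200 Mm = 2 × 10^8 m
v = 25.17 km/s = 25170 m/s
v² = 6.33529 × 10^8 m²/s²
GM = v²r = 6.33529 × 10^8 × 2 × 10^8 = 1.26706 × 10^17 m³/s²
GM ≈ 1.267 × 10^17 m³/s²

Final answer: GM = 1.267 × 10^17 m³/s²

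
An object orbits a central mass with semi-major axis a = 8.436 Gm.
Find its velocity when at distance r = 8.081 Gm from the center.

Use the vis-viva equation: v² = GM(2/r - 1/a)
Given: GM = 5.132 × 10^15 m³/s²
a = 8.436 Gm = 8.436 × 10^9 m
r = 8.081 Gm = 8.081 × 10^9 m
GM = 5.132 × 10^15 m³/s²
2/r − 1/a = 2.47494 × 10^-10 − 1.1854 × 10^-10 = 1.28955 × 10^-10 m⁻¹
v² = GM (2/r − 1/a) = 661795 m²/s²
v = 813.508 m/s ≈ 813.5 m/s

Final answer: 813.5 m/s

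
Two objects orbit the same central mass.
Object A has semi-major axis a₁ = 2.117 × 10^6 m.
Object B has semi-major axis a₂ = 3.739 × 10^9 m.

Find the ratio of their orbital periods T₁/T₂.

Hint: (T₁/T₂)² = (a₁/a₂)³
a₁ = 2.117 × 10^6 m
a₂ = 3.739 × 10^9 m
a₁/a₂ = 0.000566194
T₁/T₂ = (a₁/a₂)^(3/2) = (0.000566194)^1.5 = 1.34725 × 10^-5

Final answer: T₁/T₂ = 1.347 × 10^-5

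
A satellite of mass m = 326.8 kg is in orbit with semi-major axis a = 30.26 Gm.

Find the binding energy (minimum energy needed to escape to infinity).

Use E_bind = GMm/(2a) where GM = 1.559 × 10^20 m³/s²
a = 30.26 Gm = 3.026 × 10^10 m
GM = 1.559 × 10^20 m³/s²
m = 326.8 kg
GMm = 1.559 × 10^20 × 326.8 = 5.09481 × 10^22 m³·kg/s²
2a = 6.052 × 10^10 m
E_bind = GMm/(2a) = 8.41839 × 10^11 J ≈ 841.8 GJ

Final answer: 841.8 GJ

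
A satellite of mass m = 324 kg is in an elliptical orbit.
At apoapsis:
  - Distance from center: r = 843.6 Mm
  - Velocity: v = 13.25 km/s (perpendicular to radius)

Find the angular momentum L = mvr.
r = 843.6 Mm = 8.436 × 10^8 m
v = 13.25 km/s = 13250 m/s
vr = 13250 × 8.436 × 10^8 = 1.11777 × 10^13 m²/s
L = m × vr = 324 × 1.11777 × 10^13 = 3.62157 × 10^15 kg·m²/s ≈ 3.622 × 10^15 kg·m²/s

Final answer: L = 3.622 × 10^15 kg·m²/s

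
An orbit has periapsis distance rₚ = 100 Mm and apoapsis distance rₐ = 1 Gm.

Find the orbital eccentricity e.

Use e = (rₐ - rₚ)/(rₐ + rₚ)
rₚ = 100 Mm = 1 × 10^8 m
rₐ = 1 Gm = 1 × 10^9 m
rₐ − rₚ = 9 × 10^8 m
rₐ + rₚ = 1.1 × 10^9 m
e = (rₐ − rₚ)/(rₐ + rₚ) = 0.818182

Final answer: e = 0.8182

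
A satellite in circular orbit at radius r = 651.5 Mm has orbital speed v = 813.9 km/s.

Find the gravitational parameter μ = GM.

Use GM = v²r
r = 651.5 Mm = 6.515 × 10^8 m
v = 813.9 km/s = 813900 m/s
v² = 6.62433 × 10^11 m²/s²
GM = v²r = 6.62433 × 10^11 × 6.515 × 10^8 = 4.31575 × 10^20 m³/s²
GM ≈ 4.316 × 10^20 m³/s²

Final answer: GM = 4.316 × 10^20 m³/s²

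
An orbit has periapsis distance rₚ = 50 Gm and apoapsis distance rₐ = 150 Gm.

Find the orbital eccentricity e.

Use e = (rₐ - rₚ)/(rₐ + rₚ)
rₚ = 50 Gm = 5 × 10^10 m
rₐ = 150 Gm = 1.5 × 10^11 m
rₐ − rₚ = 1 × 10^11 m
rₐ + rₚ = 2 × 10^11 m
e = (rₐ − rₚ)/(rₐ + rₚ) = 0.5

Final answer: e = 0.5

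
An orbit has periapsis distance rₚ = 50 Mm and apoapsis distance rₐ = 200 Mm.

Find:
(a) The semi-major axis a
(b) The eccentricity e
rₚ = 50 Mm = 5 × 10^7 m
rₐ = 200 Mm = 2 × 10^8 m
(a) a = (rₚ + rₐ)/2 = 1.25 × 10^8 m ≈ 125 Mm
(b) e = (rₐ − rₚ)/(rₐ + rₚ) = (1.5 × 10^8) / (2.5 × 10^8) = 0.6

Final answer:
(a) a = 125 Mm
(b) e = 0.6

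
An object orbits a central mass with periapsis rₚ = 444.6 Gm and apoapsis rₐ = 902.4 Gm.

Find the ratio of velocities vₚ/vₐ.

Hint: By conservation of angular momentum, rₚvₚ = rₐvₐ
rₚ = 444.6 Gm = 4.446 × 10^11 m
rₐ = 902.4 Gm = 9.024 × 10^11 m
rₚvₚ = rₐvₐ  ⇒  vₚ/vₐ = rₐ/rₚ
vₚ/vₐ = (9.024 × 10^11) / (4.446 × 10^11) = 2.02969

Final answer: vₚ/vₐ = 2.03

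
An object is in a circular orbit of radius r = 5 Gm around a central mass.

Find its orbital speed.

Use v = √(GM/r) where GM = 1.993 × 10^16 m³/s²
r = 5 Gm = 5 × 10^9 m
GM = 1.993 × 10^16 m³/s²
GM/r = (1.993 × 10^16) / (5 × 10^9) = 3.986 × 10^6 m²/s²
v = √(GM/r) = 1996.5 m/s ≈ 1.996 km/s

Final answer: 1.996 km/s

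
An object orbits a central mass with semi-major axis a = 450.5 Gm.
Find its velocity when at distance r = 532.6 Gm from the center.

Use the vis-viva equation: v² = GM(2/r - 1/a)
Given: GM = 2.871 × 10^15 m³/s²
a = 450.5 Gm = 4.505 × 10^11 m
r = 532.6 Gm = 5.326 × 10^11 m
GM = 2.871 × 10^15 m³/s²
2/r − 1/a = 3.75516 × 10^-12 − 2.21976 × 10^-12 = 1.53541 × 10^-12 m⁻¹
v² = GM (2/r − 1/a) = 4408.15 m²/s²
v = 66.3939 m/s ≈ 66.39 m/s

Final answer: 66.39 m/s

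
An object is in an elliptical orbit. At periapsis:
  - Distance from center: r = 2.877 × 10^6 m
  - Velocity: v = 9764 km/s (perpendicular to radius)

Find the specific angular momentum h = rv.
r = 2.877 × 10^6 m
v = 9764 km/s = 9.764 × 10^6 m/s
h = rv = 2.877 × 10^6 × 9.764 × 10^6 = 2.8091 × 10^13 m²/s ≈ 2.809 × 10^13 m²/s

Final answer: h = 2.809 × 10^13 m²/s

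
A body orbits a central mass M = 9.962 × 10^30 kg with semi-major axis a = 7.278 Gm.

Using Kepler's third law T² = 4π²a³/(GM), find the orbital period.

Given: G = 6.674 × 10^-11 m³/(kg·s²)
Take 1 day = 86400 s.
M = 9.962 × 10^30 kg
GM = G × M = 6.674 × 10^-11 × 9.962 × 10^30 = 6.64864 × 10^20 m³/s²
a = 7.278 Gm = 7.278 × 10^9 m
a³ = 3.8551 × 10^29 m³
T = 2π √(a³/GM) = 2π √((3.8551 × 10^29) / (6.64864 × 10^20)) = 2π × 24079.7 s
T = 151297 s ≈ 1.751 days

Final answer: 1.751 days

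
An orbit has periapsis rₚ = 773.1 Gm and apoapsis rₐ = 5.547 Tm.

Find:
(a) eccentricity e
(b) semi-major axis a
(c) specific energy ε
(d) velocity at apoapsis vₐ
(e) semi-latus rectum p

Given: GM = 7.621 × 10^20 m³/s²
rₚ = 773.1 Gm = 7.731 × 10^11 m
rₐ = 5.547 Tm = 5.547 × 10^12 m
GM = 7.621 × 10^20 m³/s²
a = (rₚ + rₐ)/2 = 3.16005 × 10^12 m
e = (rₐ − rₚ)/(rₐ + rₚ) = (4.7739 × 10^12) / (6.3201 × 10^12) = 0.755352
(a) e = 0.755352 ≈ 0.7554
(b) a = 3.16005 × 10^12 m ≈ 3.16 Tm
(c) 2a = 6.3201 × 10^12 m;  ε = −GM/(2a) = -1.20584 × 10^8 J/kg ≈ -120.6 MJ/kg
(d) vₐ² = GM (2/rₐ − 1/a) = 7.621 × 10^20 × (3.60555 × 10^-13 − 3.16451 × 10^-13) = 3.36121 × 10^7 m²/s²;  vₐ = 5797.59 m/s ≈ 5.798 km/s
(e) 1 − e² = 0.429443;  p = a(1 − e²) = 3.16005 × 10^12 × 0.429443 = 1.35706 × 10^12 m ≈ 1.357 Tm

Final answer:
(a) eccentricity e = 0.7554
(b) semi-major axis a = 3.16 Tm
(c) specific energy ε = -120.6 MJ/kg
(d) velocity at apoapsis vₐ = 5.798 km/s
(e) semi-latus rectum p = 1.357 Tm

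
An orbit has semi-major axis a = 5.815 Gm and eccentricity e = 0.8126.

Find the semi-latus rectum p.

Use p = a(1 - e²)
a = 5.815 Gm = 5.815 × 10^9 m
e = 0.8126,  e² = 0.660319,  1 − e² = 0.339681
p = a(1 − e²) = 5.815 × 10^9 m × 0.339681 = 1.97525 × 10^9 m ≈ 1.975 Gm

Final answer: p = 1.975 Gm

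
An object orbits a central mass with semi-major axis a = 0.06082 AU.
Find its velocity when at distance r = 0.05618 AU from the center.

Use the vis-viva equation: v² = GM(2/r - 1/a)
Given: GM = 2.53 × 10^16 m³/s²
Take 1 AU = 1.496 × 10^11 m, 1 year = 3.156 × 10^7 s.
a = 0.06082 AU = 9.09867 × 10^9 m
r = 0.05618 AU = 8.40453 × 10^9 m
GM = 2.53 × 10^16 m³/s²
2/r − 1/a = 2.37967 × 10^-10 − 1.09906 × 10^-10 = 1.28061 × 10^-10 m⁻¹
v² = GM (2/r − 1/a) = 3.23994 × 10^6 m²/s²
v = 1799.98 m/s ≈ 0.3797 AU/year

Final answer: 0.3797 AU/year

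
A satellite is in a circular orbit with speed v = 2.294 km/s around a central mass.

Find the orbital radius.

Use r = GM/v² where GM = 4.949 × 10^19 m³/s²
v = 2.294 km/s = 2294 m/s
GM = 4.949 × 10^19 m³/s²
v² = 5.26244 × 10^6 m²/s²
r = GM/v² = (4.949 × 10^19) / (5.26244 × 10^6) = 9.40439 × 10^12 m ≈ 9.404 × 10^12 m

Final answer: 9.404 × 10^12 m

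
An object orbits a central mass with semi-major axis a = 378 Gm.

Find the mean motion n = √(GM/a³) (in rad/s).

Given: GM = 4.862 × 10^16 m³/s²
a = 378 Gm = 3.78 × 10^11 m
GM = 4.862 × 10^16 m³/s²
a³ = 5.40102 × 10^34 m³
GM/a³ = (4.862 × 10^16) / (5.40102 × 10^34) = 9.00201 × 10^-19 s⁻²
n = √(GM/a³) = 9.48789 × 10^-10 rad/s ≈ 9.488 × 10^-10 rad/s

Final answer: n = 9.488 × 10^-10 rad/s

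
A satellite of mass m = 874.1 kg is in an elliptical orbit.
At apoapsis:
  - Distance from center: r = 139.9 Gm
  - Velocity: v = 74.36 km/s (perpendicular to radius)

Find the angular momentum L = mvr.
r = 139.9 Gm = 1.399 × 10^11 m
v = 74.36 km/s = 74360 m/s
vr = 74360 × 1.399 × 10^11 = 1.0403 × 10^16 m²/s
L = m × vr = 874.1 × 1.0403 × 10^16 = 9.09323 × 10^18 kg·m²/s ≈ 9.093 × 10^18 kg·m²/s

Final answer: L = 9.093 × 10^18 kg·m²/s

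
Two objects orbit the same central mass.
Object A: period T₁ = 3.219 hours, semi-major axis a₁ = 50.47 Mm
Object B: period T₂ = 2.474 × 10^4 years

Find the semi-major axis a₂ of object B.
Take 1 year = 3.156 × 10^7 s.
T₁ = 3.219 hours = 11588.4 s
T₂ = 2.474 × 10^4 years = 7.80794 × 10^11 s
a₁ = 50.47 Mm = 5.047 × 10^7 m
Kepler's third law: (T₂/T₁)² = (a₂/a₁)³  ⇒  a₂ = a₁ (T₂/T₁)^(2/3)
T₂/T₁ = 6.73772 × 10^7
(T₂/T₁)^(2/3) = 165580
a₂ = 5.047 × 10^7 m × 165580 = 8.35684 × 10^12 m ≈ 8.357 Tm

Final answer: a₂ = 8.357 Tm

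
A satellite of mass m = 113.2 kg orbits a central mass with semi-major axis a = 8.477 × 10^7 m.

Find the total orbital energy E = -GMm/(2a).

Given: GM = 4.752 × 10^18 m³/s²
a = 8.477 × 10^7 m
GM = 4.752 × 10^18 m³/s²
2a = 1.6954 × 10^8 m
GMm = 4.752 × 10^18 × 113.2 = 5.37926 × 10^20 m³·kg/s²
E = −GMm/(2a) = -3.17286 × 10^12 J ≈ -3.173 TJ

Final answer: -3.173 TJ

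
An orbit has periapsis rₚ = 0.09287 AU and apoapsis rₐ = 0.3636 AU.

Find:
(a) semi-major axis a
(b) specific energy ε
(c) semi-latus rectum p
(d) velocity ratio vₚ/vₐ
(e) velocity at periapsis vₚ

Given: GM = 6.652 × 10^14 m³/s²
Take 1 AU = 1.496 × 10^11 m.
rₚ = 0.09287 AU = 1.38934 × 10^10 m
rₐ = 0.3636 AU = 5.43946 × 10^10 m
GM = 6.652 × 10^14 m³/s²
a = (rₚ + rₐ)/2 = 3.4144 × 10^10 m
e = (rₐ − rₚ)/(rₐ + rₚ) = (4.05012 × 10^10) / (6.82879 × 10^10) = 0.593095
(a) a = 3.4144 × 10^10 m ≈ 0.2282 AU
(b) 2a = 6.82879 × 10^10 m;  ε = −GM/(2a) = -9741.11 J/kg ≈ -9.741 kJ/kg
(c) 1 − e² = 0.648239;  p = a(1 − e²) = 3.4144 × 10^10 × 0.648239 = 2.21334 × 10^10 m ≈ 0.148 AU
(d) vₚ/vₐ = rₐ/rₚ (angular momentum) = (5.43946 × 10^10) / (1.38934 × 10^10) = 3.91515 ≈ 3.915
(e) vₚ² = GM (2/rₚ − 1/a) = 6.652 × 10^14 × (1.43954 × 10^-10 − 2.92878 × 10^-11) = 76275.8 m²/s²;  vₚ = 276.181 m/s ≈ 276.2 m/s

Final answer:
(a) semi-major axis a = 0.2282 AU
(b) specific energy ε = -9.741 kJ/kg
(c) semi-latus rectum p = 0.148 AU
(d) velocity ratio vₚ/vₐ = 3.915
(e) velocity at periapsis vₚ = 276.2 m/s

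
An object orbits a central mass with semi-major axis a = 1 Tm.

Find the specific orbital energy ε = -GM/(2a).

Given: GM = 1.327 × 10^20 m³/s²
a = 1 Tm = 1 × 10^12 m
GM = 1.327 × 10^20 m³/s²
2a = 2 × 10^12 m
ε = −GM/(2a) = -6.635 × 10^7 J/kg ≈ -66.35 MJ/kg

Final answer: -66.35 MJ/kg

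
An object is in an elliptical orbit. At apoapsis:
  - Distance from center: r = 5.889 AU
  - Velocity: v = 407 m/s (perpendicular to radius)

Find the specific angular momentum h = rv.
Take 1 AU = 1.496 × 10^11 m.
r = 5.889 AU = 8.80994 × 10^11 m
v = 407 m/s
h = rv = 8.80994 × 10^11 × 407 = 3.58565 × 10^14 m²/s ≈ 3.586 × 10^14 m²/s

Final answer: h = 3.586 × 10^14 m²/s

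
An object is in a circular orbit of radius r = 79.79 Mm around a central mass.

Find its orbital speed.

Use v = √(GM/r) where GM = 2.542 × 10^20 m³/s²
r = 79.79 Mm = 7.979 × 10^7 m
GM = 2.542 × 10^20 m³/s²
GM/r = (2.542 × 10^20) / (7.979 × 10^7) = 3.18586 × 10^12 m²/s²
v = √(GM/r) = 1.7849 × 10^6 m/s ≈ 1785 km/s

Final answer: 1785 km/s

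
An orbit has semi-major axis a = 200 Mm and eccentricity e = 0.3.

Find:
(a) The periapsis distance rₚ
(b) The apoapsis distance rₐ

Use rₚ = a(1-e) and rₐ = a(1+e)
a = 200 Mm = 2 × 10^8 m
e = 0.3:  1 − e = 0.7,  1 + e = 1.3
(a) rₚ = a(1 − e) = 2 × 10^8 m × 0.7 = 1.4 × 10^8 m ≈ 140 Mm
(b) rₐ = a(1 + e) = 2 × 10^8 m × 1.3 = 2.6 × 10^8 m ≈ 260 Mm

Final answer:
(a) rₚ = 140 Mm
(b) rₐ = 260 Mm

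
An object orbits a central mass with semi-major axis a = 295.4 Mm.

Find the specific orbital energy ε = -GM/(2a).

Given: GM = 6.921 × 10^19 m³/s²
a = 295.4 Mm = 2.954 × 10^8 m
GM = 6.921 × 10^19 m³/s²
2a = 5.908 × 10^8 m
ε = −GM/(2a) = -1.17146 × 10^11 J/kg ≈ -117.1 GJ/kg

Final answer: -117.1 GJ/kg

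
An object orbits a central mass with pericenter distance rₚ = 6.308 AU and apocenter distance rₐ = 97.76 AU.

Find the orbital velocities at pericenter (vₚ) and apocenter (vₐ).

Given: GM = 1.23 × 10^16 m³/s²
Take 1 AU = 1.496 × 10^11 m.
rₚ = 6.308 AU = 9.43677 × 10^11 m
rₐ = 97.76 AU = 1.46249 × 10^13 m
GM = 1.23 × 10^16 m³/s²
a = (rₚ + rₐ)/2 = 7.78429 × 10^12 m
Vis-viva: v² = GM (2/r − 1/a)
vₚ² = 1.23 × 10^16 × (2.11937 × 10^-12 − 1.28464 × 10^-13) = 24488.1 m²/s²
vₚ = 156.487 m/s ≈ 156.5 m/s
vₐ² = 1.23 × 10^16 × (1.36753 × 10^-13 − 1.28464 × 10^-13) = 101.957 m²/s²
vₐ = 10.0974 m/s ≈ 10.1 m/s

Final answer: vₚ = 156.5 m/s, vₐ = 10.1 m/s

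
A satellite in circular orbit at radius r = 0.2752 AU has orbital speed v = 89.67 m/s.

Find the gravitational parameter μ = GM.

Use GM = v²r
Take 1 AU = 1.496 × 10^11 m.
r = 0.2752 AU = 4.11699 × 10^10 m
v = 89.67 m/s
v² = 8040.71 m²/s²
GM = v²r = 8040.71 × 4.11699 × 10^10 = 3.31035 × 10^14 m³/s²
GM ≈ 3.31 × 10^14 m³/s²

Final answer: GM = 3.31 × 10^14 m³/s²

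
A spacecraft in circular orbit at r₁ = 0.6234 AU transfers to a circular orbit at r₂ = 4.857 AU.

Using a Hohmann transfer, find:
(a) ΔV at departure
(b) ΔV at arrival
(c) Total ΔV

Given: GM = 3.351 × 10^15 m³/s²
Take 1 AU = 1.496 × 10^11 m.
r₁ = 0.6234 AU = 9.32606 × 10^10 m
r₂ = 4.857 AU = 7.26607 × 10^11 m
GM = 3.351 × 10^15 m³/s²
Transfer ellipse: a_t = (r₁ + r₂)/2 = 4.09934 × 10^11 m
Circular speed at r₁: v₁ = √(GM/r₁) = 189.556 m/s
Transfer speed at r₁ (periapsis): v₁ₜ = √(GM(2/r₁ − 1/a_t)) = 252.366 m/s
(a) ΔV₁ = v₁ₜ − v₁ = 62.8098 m/s ≈ 62.81 m/s
Circular speed at r₂: v₂ = √(GM/r₂) = 67.9106 m/s
Transfer speed at r₂ (apoapsis): v₂ₜ = √(GM(2/r₂ − 1/a_t)) = 32.3914 m/s
(b) ΔV₂ = v₂ − v₂ₜ = 35.5192 m/s ≈ 35.52 m/s
(c) ΔV_total = ΔV₁ + ΔV₂ = 98.329 m/s ≈ 98.33 m/s

Final answer:
(a) ΔV₁ = 62.81 m/s
(b) ΔV₂ = 35.52 m/s
(c) ΔV_total = 98.33 m/s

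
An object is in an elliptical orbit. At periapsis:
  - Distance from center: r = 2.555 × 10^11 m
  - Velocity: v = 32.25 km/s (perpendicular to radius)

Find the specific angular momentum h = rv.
r = 2.555 × 10^11 m
v = 32.25 km/s = 32250 m/s
h = rv = 2.555 × 10^11 × 32250 = 8.23988 × 10^15 m²/s ≈ 8.24 × 10^15 m²/s

Final answer: h = 8.24 × 10^15 m²/s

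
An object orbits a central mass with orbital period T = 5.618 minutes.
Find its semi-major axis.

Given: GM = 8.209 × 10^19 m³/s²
T = 5.618 minutes = 337.08 s
GM = 8.209 × 10^19 m³/s²
Kepler's third law: a³ = GM T² / (4π²)
T² = 113623 s²
a³ = (8.209 × 10^19) × 113623 / (4π²) = 2.36263 × 10^23 m³
a = (a³)^(1/3) = 6.18205 × 10^7 m ≈ 61.82 Mm

Final answer: 61.82 Mm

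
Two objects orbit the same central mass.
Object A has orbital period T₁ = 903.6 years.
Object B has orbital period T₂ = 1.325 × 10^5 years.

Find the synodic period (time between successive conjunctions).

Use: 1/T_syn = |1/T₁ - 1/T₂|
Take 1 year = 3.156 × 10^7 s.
T₁ = 903.6 years = 2.85176 × 10^10 s
T₂ = 1.325 × 10^5 years = 4.1817 × 10^12 s
1/T₁ = 3.5066 × 10^-11 s⁻¹
1/T₂ = 2.39137 × 10^-13 s⁻¹
|1/T₁ − 1/T₂| = 3.48269 × 10^-11 s⁻¹
T_syn = 1 / |1/T₁ − 1/T₂| = 2.87134 × 10^10 s ≈ 909.8 years

Final answer: T_syn = 909.8 years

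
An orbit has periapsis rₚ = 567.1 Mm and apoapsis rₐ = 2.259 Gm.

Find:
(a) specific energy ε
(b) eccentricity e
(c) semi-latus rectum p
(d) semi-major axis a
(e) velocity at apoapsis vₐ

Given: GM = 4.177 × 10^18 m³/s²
rₚ = 567.1 Mm = 5.671 × 10^8 m
rₐ = 2.259 Gm = 2.259 × 10^9 m
GM = 4.177 × 10^18 m³/s²
a = (rₚ + rₐ)/2 = 1.41305 × 10^9 m
e = (rₐ − rₚ)/(rₐ + rₚ) = (1.6919 × 10^9) / (2.8261 × 10^9) = 0.59867
(a) 2a = 2.8261 × 10^9 m;  ε = −GM/(2a) = -1.47801 × 10^9 J/kg ≈ -1.478 GJ/kg
(b) e = 0.59867 ≈ 0.5987
(c) 1 − e² = 0.641595;  p = a(1 − e²) = 1.41305 × 10^9 × 0.641595 = 9.06605 × 10^8 m ≈ 906.6 Mm
(d) a = 1.41305 × 10^9 m ≈ 1.413 Gm
(e) vₐ² = GM (2/rₐ − 1/a) = 4.177 × 10^18 × (8.85347 × 10^-10 − 7.07689 × 10^-10) = 7.42079 × 10^8 m²/s²;  vₐ = 27241.1 m/s ≈ 27.24 km/s

Final answer:
(a) specific energy ε = -1.478 GJ/kg
(b) eccentricity e = 0.5987
(c) semi-latus rectum p = 906.6 Mm
(d) semi-major axis a = 1.413 Gm
(e) velocity at apoapsis vₐ = 27.24 km/s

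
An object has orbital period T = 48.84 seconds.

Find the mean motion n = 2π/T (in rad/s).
T = 48.84 seconds
n = 2π / 48.84 s = 0.128648 rad/s ≈ 0.1286 rad/s

Final answer: n = 0.1286 rad/s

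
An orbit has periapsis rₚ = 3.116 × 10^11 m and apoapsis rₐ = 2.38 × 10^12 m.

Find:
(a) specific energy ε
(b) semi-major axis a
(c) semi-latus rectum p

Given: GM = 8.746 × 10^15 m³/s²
rₚ = 3.116 × 10^11 m
rₐ = 2.38 × 10^12 m
GM = 8.746 × 10^15 m³/s²
a = (rₚ + rₐ)/2 = 1.3458 × 10^12 m
e = (rₐ − rₚ)/(rₐ + rₚ) = (2.0684 × 10^12) / (2.6916 × 10^12) = 0.768465
(a) 2a = 2.6916 × 10^12 m;  ε = −GM/(2a) = -3249.37 J/kg ≈ -3.249 kJ/kg
(b) a = 1.3458 × 10^12 m ≈ 1.346 × 10^12 m
(c) 1 − e² = 0.409462;  p = a(1 − e²) = 1.3458 × 10^12 × 0.409462 = 5.51054 × 10^11 m ≈ 5.511 × 10^11 m

Final answer:
(a) specific energy ε = -3.249 kJ/kg
(b) semi-major axis a = 1.346 × 10^12 m
(c) semi-latus rectum p = 5.511 × 10^11 m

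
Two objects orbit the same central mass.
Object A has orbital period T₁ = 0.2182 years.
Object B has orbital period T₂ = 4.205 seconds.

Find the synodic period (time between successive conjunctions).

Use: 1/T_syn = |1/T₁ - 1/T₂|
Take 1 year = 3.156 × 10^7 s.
T₁ = 0.2182 years = 6.88639 × 10^6 s
T₂ = 4.205 seconds
1/T₁ = 1.45214 × 10^-7 s⁻¹
1/T₂ = 0.237812 s⁻¹
|1/T₁ − 1/T₂| = 0.237812 s⁻¹
T_syn = 1 / |1/T₁ − 1/T₂| = 4.205 s ≈ 4.205 seconds

Final answer: T_syn = 4.205 seconds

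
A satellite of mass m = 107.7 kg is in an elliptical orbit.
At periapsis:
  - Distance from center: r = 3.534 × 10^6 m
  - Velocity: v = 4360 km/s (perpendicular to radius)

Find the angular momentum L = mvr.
r = 3.534 × 10^6 m
v = 4360 km/s = 4.36 × 10^6 m/s
vr = 4.36 × 10^6 × 3.534 × 10^6 = 1.54082 × 10^13 m²/s
L = m × vr = 107.7 × 1.54082 × 10^13 = 1.65947 × 10^15 kg·m²/s ≈ 1.659 × 10^15 kg·m²/s

Final answer: L = 1.659 × 10^15 kg·m²/s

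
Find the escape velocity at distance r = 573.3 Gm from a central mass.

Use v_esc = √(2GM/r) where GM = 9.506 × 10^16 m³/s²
r = 573.3 Gm = 5.733 × 10^11 m
GM = 9.506 × 10^16 m³/s²
2GM/r = 2 × (9.506 × 10^16) / (5.733 × 10^11) = 331624 m²/s²
v_esc = √(2GM/r) = 575.868 m/s ≈ 575.9 m/s

Final answer: 575.9 m/s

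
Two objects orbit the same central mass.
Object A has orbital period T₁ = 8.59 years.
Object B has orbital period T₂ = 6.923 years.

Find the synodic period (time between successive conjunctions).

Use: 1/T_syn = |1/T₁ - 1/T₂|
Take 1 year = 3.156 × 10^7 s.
T₁ = 8.59 years = 2.711 × 10^8 s
T₂ = 6.923 years = 2.1849 × 10^8 s
1/T₁ = 3.68867 × 10^-9 s⁻¹
1/T₂ = 4.57687 × 10^-9 s⁻¹
|1/T₁ − 1/T₂| = 8.88201 × 10^-10 s⁻¹
T_syn = 1 / |1/T₁ − 1/T₂| = 1.12587 × 10^9 s ≈ 35.67 years

Final answer: T_syn = 35.67 years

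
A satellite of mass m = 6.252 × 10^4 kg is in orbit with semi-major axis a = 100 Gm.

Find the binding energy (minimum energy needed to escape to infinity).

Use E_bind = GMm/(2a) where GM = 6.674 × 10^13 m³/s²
a = 100 Gm = 1 × 10^11 m
GM = 6.674 × 10^13 m³/s²
m = 6.252 × 10^4 kg
GMm = 6.674 × 10^13 × 62520 = 4.17258 × 10^18 m³·kg/s²
2a = 2 × 10^11 m
E_bind = GMm/(2a) = 2.08629 × 10^7 J ≈ 20.86 MJ

Final answer: 20.86 MJ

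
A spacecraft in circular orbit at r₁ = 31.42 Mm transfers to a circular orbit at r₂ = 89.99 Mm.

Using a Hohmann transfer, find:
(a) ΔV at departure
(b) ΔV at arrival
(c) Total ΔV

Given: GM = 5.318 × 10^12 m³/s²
r₁ = 31.42 Mm = 3.142 × 10^7 m
r₂ = 89.99 Mm = 8.999 × 10^7 m
GM = 5.318 × 10^12 m³/s²
Transfer ellipse: a_t = (r₁ + r₂)/2 = 6.0705 × 10^7 m
Circular speed at r₁: v₁ = √(GM/r₁) = 411.406 m/s
Transfer speed at r₁ (periapsis): v₁ₜ = √(GM(2/r₁ − 1/a_t)) = 500.906 m/s
(a) ΔV₁ = v₁ₜ − v₁ = 89.4993 m/s ≈ 89.5 m/s
Circular speed at r₂: v₂ = √(GM/r₂) = 243.096 m/s
Transfer speed at r₂ (apoapsis): v₂ₜ = √(GM(2/r₂ − 1/a_t)) = 174.891 m/s
(b) ΔV₂ = v₂ − v₂ₜ = 68.2044 m/s ≈ 68.2 m/s
(c) ΔV_total = ΔV₁ + ΔV₂ = 157.704 m/s ≈ 157.7 m/s

Final answer:
(a) ΔV₁ = 89.5 m/s
(b) ΔV₂ = 68.2 m/s
(c) ΔV_total = 157.7 m/s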